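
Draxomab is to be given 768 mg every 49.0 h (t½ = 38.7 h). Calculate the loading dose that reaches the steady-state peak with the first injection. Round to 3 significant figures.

1310 mg

k = ln 2 / 38.7 = 0.01791 h⁻¹
Accumulation ratio R = 1 / (1 − e^(−kτ)) = 1 / (1 − e^(−0.01791×49.0)) = 1 / (1 − 0.4158) = 1.712
Loading dose = maintenance dose × R = 768 × 1.712 ≈ 1310 mg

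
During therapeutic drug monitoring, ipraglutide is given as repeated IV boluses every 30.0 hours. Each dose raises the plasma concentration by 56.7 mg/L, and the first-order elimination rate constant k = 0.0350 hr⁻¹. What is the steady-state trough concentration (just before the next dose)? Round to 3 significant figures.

Fraction remaining after one interval: e^(−kτ) = e^(−0.03500 × 30.0) = 0.3499
R = 1 / (1 − 0.3499) = 1.538
Css,max = 56.7 × 1.538 = 87.22 mg/L
Css,min = Css,max × e^(−kτ) = 87.22 × 0.3499 ≈ 30.5 mg/L

30.5 mg/L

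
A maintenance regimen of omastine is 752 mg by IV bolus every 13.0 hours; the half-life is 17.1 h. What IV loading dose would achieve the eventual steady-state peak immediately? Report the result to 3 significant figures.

1840 mg

k = ln 2 / 17.1 = 0.04053 h⁻¹
Accumulation ratio R = 1 / (1 − e^(−kτ)) = 1 / (1 − e^(−0.04053×13.0)) = 1 / (1 − 0.5904) = 2.441
Loading dose = maintenance dose × R = 752 × 2.441 ≈ 1840 mg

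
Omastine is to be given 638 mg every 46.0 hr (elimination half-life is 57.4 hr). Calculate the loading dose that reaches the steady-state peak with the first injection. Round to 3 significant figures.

1500 mg

k = ln 2 / 57.4 = 0.01208 hr⁻¹
Accumulation ratio R = 1 / (1 − e^(−kτ)) = 1 / (1 − e^(−0.01208×46.0)) = 1 / (1 − 0.5738) = 2.346
Loading dose = maintenance dose × R = 638 × 2.346 ≈ 1500 mg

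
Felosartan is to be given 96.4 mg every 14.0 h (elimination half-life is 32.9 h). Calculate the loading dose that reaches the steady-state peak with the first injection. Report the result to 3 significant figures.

k = ln 2 / 32.9 = 0.02107 h⁻¹
Accumulation ratio R = 1 / (1 − e^(−kτ)) = 1 / (1 − e^(−0.02107×14.0)) = 1 / (1 − 0.7446) = 3.915
Loading dose = maintenance dose × R = 96.4 × 3.915 ≈ 377 mg

377 mg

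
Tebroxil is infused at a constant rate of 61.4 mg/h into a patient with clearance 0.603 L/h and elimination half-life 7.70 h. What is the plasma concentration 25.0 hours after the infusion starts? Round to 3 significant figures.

91.1 mg/L

Css = rate / CL = 61.4 / 0.603 = 101.8 mg/L
k = ln 2 / 7.70 = 0.09002 h⁻¹
C(t) = Css (1 − e^(−kt)) = 101.8 × (1 − e^(−2.250)) = 101.8 × 0.8947 ≈ 91.1 mg/L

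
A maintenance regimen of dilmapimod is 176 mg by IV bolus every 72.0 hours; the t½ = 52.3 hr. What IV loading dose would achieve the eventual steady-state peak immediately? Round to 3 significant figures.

286 mg

k = ln 2 / 52.3 = 0.01325 hr⁻¹
Accumulation ratio R = 1 / (1 − e^(−kτ)) = 1 / (1 − e^(−0.01325×72.0)) = 1 / (1 − 0.3851) = 1.626
Loading dose = maintenance dose × R = 176 × 1.626 ≈ 286 mg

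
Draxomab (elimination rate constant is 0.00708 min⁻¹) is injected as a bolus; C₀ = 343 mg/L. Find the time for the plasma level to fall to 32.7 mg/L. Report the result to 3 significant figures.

C(t) = C₀ e^(−kt)  ⇒  t = ln(C₀/C) / k
t = ln(343/32.7) / 0.007080 = 2.350 / 0.007080 ≈ 332 minutes

332 minutes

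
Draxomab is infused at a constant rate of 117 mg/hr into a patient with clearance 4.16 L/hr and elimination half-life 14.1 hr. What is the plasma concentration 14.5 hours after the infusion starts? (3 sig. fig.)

14.3 µg/mL

Css = rate / CL = 117 / 4.16 = 28.12 µg/mL
k = ln 2 / 14.1 = 0.04916 hr⁻¹
C(t) = Css (1 − e^(−kt)) = 28.12 × (1 − e^(−0.7128)) = 28.12 × 0.5097 ≈ 14.3 µg/mL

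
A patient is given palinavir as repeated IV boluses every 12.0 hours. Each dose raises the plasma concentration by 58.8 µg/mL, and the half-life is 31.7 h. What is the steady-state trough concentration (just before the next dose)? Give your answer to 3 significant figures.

k = ln 2 / 31.7 = 0.02187 h⁻¹
Fraction remaining after one interval: e^(−kτ) = e^(−0.02187 × 12.0) = 0.7692
R = 1 / (1 − 0.7692) = 4.333
Css,max = 58.8 × 4.333 = 254.8 µg/mL
Css,min = Css,max × e^(−kτ) = 254.8 × 0.7692 ≈ 196 µg/mL

196 µg/mL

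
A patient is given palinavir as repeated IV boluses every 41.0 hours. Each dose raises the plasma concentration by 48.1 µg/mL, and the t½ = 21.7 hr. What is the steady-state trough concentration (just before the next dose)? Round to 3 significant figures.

k = ln 2 / 21.7 = 0.03194 hr⁻¹
Fraction remaining after one interval: e^(−kτ) = e^(−0.03194 × 41.0) = 0.2699
R = 1 / (1 − 0.2699) = 1.370
Css,max = 48.1 × 1.370 = 65.88 µg/mL
Css,min = Css,max × e^(−kτ) = 65.88 × 0.2699 ≈ 17.8 µg/mL

17.8 µg/mL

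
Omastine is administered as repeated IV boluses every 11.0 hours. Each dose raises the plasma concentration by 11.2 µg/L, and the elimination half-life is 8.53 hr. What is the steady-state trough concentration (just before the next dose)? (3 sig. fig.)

7.75 µg/L

k = ln 2 / 8.53 = 0.08126 hr⁻¹
Fraction remaining after one interval: e^(−kτ) = e^(−0.08126 × 11.0) = 0.4091
R = 1 / (1 − 0.4091) = 1.692
Css,max = 11.2 × 1.692 = 18.95 µg/L
Css,min = Css,max × e^(−kτ) = 18.95 × 0.4091 ≈ 7.75 µg/L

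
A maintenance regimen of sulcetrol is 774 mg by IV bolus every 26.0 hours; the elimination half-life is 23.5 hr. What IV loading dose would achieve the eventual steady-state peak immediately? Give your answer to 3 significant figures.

1450 mg

k = ln 2 / 23.5 = 0.02950 hr⁻¹
Accumulation ratio R = 1 / (1 − e^(−kτ)) = 1 / (1 − e^(−0.02950×26.0)) = 1 / (1 − 0.4645) = 1.867
Loading dose = maintenance dose × R = 774 × 1.867 ≈ 1450 mg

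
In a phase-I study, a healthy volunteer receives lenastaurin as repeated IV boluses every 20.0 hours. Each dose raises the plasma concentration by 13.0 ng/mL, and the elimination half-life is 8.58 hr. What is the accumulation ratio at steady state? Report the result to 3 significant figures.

1.25

k = ln 2 / 8.58 = 0.08079 hr⁻¹
Fraction remaining after one interval: e^(−kτ) = e^(−0.08079 × 20.0) = 0.1987
R = 1 / (1 − 0.1987) = 1 / 0.8013 ≈ 1.25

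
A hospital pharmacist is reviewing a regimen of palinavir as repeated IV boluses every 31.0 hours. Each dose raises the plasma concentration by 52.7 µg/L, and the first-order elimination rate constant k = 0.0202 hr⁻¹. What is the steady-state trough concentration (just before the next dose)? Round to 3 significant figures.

Fraction remaining after one interval: e^(−kτ) = e^(−0.02020 × 31.0) = 0.5346
R = 1 / (1 − 0.5346) = 2.149
Css,max = 52.7 × 2.149 = 113.2 µg/L
Css,min = Css,max × e^(−kτ) = 113.2 × 0.5346 ≈ 60.5 µg/L

60.5 µg/L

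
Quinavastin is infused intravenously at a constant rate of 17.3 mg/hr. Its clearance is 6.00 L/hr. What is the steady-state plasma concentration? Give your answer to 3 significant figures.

2.88 mg/L

Css = infusion rate / CL = 17.3 / 6.00 ≈ 2.88 mg/L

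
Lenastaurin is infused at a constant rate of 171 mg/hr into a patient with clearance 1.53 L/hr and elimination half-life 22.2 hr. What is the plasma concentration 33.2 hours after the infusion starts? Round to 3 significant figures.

Css = rate / CL = 171 / 1.53 = 111.8 µg/mL
k = ln 2 / 22.2 = 0.03122 hr⁻¹
C(t) = Css (1 − e^(−kt)) = 111.8 × (1 − e^(−1.037)) = 111.8 × 0.6453 ≈ 72.1 µg/mL

72.1 µg/mL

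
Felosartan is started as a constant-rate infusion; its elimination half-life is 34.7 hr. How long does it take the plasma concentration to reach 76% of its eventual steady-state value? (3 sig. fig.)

71.4 hours

k = ln 2 / 34.7 = 0.01998 hr⁻¹
f = 1 − e^(−kt)  ⇒  t = −ln(1 − f) / k
t = −ln(1 − 0.76) / 0.01998 = 1.427 / 0.01998 ≈ 71.4 hours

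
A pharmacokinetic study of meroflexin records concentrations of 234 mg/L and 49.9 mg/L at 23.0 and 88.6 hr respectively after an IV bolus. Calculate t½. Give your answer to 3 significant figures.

k = ln(C₁/C₂) / (t₂ − t₁) = ln(234/49.9) / (88.6 − 23.0)
  = 1.545 / 65.60 = 0.02356 hr⁻¹
t½ = ln 2 / k = ln 2 / 0.02356 ≈ 29.4 hours

29.4 hours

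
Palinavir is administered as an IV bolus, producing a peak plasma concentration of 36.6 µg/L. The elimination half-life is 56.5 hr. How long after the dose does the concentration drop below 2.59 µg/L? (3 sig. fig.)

k = ln 2 / 56.5 = 0.01227 hr⁻¹
C(t) = C₀ e^(−kt)  ⇒  t = ln(C₀/C) / k
t = ln(36.6/2.59) / 0.01227 = 2.648 / 0.01227 ≈ 216 hours

216 hours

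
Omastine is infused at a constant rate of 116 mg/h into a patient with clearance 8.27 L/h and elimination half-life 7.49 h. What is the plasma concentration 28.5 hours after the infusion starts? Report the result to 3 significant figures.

Css = rate / CL = 116 / 8.27 = 14.03 mg/L
k = ln 2 / 7.49 = 0.09254 h⁻¹
C(t) = Css (1 − e^(−kt)) = 14.03 × (1 − e^(−2.637)) = 14.03 × 0.9285 ≈ 13.0 mg/L

13.0 mg/L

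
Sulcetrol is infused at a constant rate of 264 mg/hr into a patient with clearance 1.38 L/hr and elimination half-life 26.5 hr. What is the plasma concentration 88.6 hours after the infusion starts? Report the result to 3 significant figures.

172 mg/L

Css = rate / CL = 264 / 1.38 = 191.3 mg/L
k = ln 2 / 26.5 = 0.02616 hr⁻¹
C(t) = Css (1 − e^(−kt)) = 191.3 × (1 − e^(−2.317)) = 191.3 × 0.9015 ≈ 172 mg/L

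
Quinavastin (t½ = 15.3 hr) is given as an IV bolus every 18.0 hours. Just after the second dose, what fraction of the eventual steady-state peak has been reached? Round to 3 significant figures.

0.804

k = ln 2 / 15.3 = 0.04530 hr⁻¹
f_n = 1 − e^(−nkτ) = 1 − e^(−2 × 0.04530 × 18.0) = 1 − e^(−1.631) = 1 − 0.1957 ≈ 0.804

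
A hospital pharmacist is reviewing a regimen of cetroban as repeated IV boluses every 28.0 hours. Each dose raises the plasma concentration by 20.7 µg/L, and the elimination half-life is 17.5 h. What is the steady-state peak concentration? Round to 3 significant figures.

k = ln 2 / 17.5 = 0.03961 h⁻¹
Fraction remaining after one interval: e^(−kτ) = e^(−0.03961 × 28.0) = 0.3299
R = 1 / (1 − 0.3299) = 1.492
Css,max = 20.7 × 1.492 ≈ 30.9 µg/L

30.9 µg/L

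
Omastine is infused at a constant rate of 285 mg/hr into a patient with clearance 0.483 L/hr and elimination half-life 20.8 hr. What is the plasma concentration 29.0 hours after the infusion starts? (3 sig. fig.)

Css = rate / CL = 285 / 0.483 = 590.1 µg/mL
k = ln 2 / 20.8 = 0.03332 hr⁻¹
C(t) = Css (1 − e^(−kt)) = 590.1 × (1 − e^(−0.9664)) = 590.1 × 0.6196 ≈ 366 µg/mL

366 µg/mL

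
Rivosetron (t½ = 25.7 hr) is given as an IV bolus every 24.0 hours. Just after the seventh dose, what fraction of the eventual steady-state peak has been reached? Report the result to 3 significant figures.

0.989

k = ln 2 / 25.7 = 0.02697 hr⁻¹
f_n = 1 − e^(−nkτ) = 1 − e^(−7 × 0.02697 × 24.0) = 1 − e^(−4.531) = 1 − 0.01077 ≈ 0.989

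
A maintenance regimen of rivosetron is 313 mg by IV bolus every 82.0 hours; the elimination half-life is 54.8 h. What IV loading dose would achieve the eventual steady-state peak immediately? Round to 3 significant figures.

k = ln 2 / 54.8 = 0.01265 h⁻¹
Accumulation ratio R = 1 / (1 − e^(−kτ)) = 1 / (1 − e^(−0.01265×82.0)) = 1 / (1 − 0.3544) = 1.549
Loading dose = maintenance dose × R = 313 × 1.549 ≈ 485 mg

485 mg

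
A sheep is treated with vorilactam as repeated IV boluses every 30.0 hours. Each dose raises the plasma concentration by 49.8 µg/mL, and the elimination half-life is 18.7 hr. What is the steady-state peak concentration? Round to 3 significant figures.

k = ln 2 / 18.7 = 0.03707 hr⁻¹
Fraction remaining after one interval: e^(−kτ) = e^(−0.03707 × 30.0) = 0.3289
R = 1 / (1 − 0.3289) = 1.490
Css,max = 49.8 × 1.490 ≈ 74.2 µg/mL

74.2 µg/mL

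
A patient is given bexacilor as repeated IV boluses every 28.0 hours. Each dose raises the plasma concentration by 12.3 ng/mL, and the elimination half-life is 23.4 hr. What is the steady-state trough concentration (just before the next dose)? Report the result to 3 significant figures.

9.52 ng/mL

k = ln 2 / 23.4 = 0.02962 hr⁻¹
Fraction remaining after one interval: e^(−kτ) = e^(−0.02962 × 28.0) = 0.4363
R = 1 / (1 − 0.4363) = 1.774
Css,max = 12.3 × 1.774 = 21.82 ng/mL
Css,min = Css,max × e^(−kτ) = 21.82 × 0.4363 ≈ 9.52 ng/mL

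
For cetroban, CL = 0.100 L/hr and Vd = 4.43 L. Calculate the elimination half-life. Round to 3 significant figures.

30.7 hours

k = CL / V = 0.100 / 4.43 = 0.02257 hr⁻¹
t½ = ln 2 / k = ln 2 / 0.02257 ≈ 30.7 hours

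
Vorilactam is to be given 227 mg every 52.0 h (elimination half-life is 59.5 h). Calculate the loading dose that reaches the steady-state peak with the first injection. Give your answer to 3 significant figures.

500 mg

k = ln 2 / 59.5 = 0.01165 h⁻¹
Accumulation ratio R = 1 / (1 − e^(−kτ)) = 1 / (1 − e^(−0.01165×52.0)) = 1 / (1 − 0.5457) = 2.201
Loading dose = maintenance dose × R = 227 × 2.201 ≈ 500 mg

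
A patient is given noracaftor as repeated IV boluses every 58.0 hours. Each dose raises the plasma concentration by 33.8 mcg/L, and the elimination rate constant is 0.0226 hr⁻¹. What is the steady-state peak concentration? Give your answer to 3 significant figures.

Fraction remaining after one interval: e^(−kτ) = e^(−0.02260 × 58.0) = 0.2696
R = 1 / (1 − 0.2696) = 1.369
Css,max = 33.8 × 1.369 ≈ 46.3 mcg/L

46.3 mcg/L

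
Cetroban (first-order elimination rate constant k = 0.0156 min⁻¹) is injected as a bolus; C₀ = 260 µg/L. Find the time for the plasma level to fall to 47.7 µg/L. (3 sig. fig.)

C(t) = C₀ e^(−kt)  ⇒  t = ln(C₀/C) / k
t = ln(260/47.7) / 0.01560 = 1.696 / 0.01560 ≈ 109 minutes

109 minutes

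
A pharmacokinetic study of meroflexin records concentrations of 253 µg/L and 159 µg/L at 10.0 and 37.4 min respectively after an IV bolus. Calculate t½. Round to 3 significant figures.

40.9 minutes

k = ln(C₁/C₂) / (t₂ − t₁) = ln(253/159) / (37.4 − 10.0)
  = 0.4645 / 27.40 = 0.01695 min⁻¹
t½ = ln 2 / k = ln 2 / 0.01695 ≈ 40.9 minutes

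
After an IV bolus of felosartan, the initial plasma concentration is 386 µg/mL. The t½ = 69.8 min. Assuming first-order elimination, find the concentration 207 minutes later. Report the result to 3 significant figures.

k = ln 2 / 69.8 = 0.009930 min⁻¹
207 min is 2.966 half-lives, so C = 386 × (1/2)^2.966 = 386 × 0.1280 ≈ 49.4 µg/mL

49.4 µg/mL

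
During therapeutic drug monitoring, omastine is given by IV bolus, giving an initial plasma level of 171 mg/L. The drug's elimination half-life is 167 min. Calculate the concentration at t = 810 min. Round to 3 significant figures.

5.93 mg/L

k = ln 2 / 167 = 0.004151 min⁻¹
C(t) = C₀ e^(−kt) = 171 × e^(−0.004151 × 810) = 171 × e^(−3.362) = 171 × 0.03467 ≈ 5.93 mg/L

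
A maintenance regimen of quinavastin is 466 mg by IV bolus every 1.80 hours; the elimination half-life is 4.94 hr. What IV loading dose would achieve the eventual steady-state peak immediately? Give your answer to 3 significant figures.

k = ln 2 / 4.94 = 0.1403 hr⁻¹
Accumulation ratio R = 1 / (1 − e^(−kτ)) = 1 / (1 − e^(−0.1403×1.80)) = 1 / (1 − 0.7768) = 4.480
Loading dose = maintenance dose × R = 466 × 4.480 ≈ 2090 mg

2090 mg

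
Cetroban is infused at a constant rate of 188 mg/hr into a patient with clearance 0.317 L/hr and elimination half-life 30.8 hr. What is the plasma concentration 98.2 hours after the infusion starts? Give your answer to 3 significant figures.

Css = rate / CL = 188 / 0.317 = 593.1 mg/L
k = ln 2 / 30.8 = 0.02250 hr⁻¹
C(t) = Css (1 − e^(−kt)) = 593.1 × (1 − e^(−2.210)) = 593.1 × 0.8903 ≈ 528 mg/L

528 mg/L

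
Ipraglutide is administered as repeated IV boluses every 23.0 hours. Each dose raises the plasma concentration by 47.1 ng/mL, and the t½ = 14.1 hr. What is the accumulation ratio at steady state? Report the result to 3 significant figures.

k = ln 2 / 14.1 = 0.04916 hr⁻¹
Fraction remaining after one interval: e^(−kτ) = e^(−0.04916 × 23.0) = 0.3228
R = 1 / (1 − 0.3228) = 1 / 0.6772 ≈ 1.48

1.48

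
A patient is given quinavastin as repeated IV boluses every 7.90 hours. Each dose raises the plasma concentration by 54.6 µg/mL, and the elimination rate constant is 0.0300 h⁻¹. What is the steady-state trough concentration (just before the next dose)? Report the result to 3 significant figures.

204 µg/mL

Fraction remaining after one interval: e^(−kτ) = e^(−0.03000 × 7.90) = 0.7890
R = 1 / (1 − 0.7890) = 4.739
Css,max = 54.6 × 4.739 = 258.8 µg/mL
Css,min = Css,max × e^(−kτ) = 258.8 × 0.7890 ≈ 204 µg/mL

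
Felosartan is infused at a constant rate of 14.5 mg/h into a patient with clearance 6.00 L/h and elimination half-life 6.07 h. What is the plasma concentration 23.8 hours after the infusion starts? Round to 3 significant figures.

2.26 µg/mL

Css = rate / CL = 14.5 / 6.00 = 2.417 µg/mL
k = ln 2 / 6.07 = 0.1142 h⁻¹
C(t) = Css (1 − e^(−kt)) = 2.417 × (1 − e^(−2.718)) = 2.417 × 0.9340 ≈ 2.26 µg/mL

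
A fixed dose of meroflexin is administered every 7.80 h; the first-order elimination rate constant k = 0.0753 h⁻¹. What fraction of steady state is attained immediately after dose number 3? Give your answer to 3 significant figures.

f_n = 1 − e^(−nkτ) = 1 − e^(−3 × 0.07530 × 7.80) = 1 − e^(−1.762) = 1 − 0.1717 ≈ 0.828

0.828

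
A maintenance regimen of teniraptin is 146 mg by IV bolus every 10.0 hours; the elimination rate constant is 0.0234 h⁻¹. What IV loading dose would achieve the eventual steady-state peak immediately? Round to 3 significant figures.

Accumulation ratio R = 1 / (1 − e^(−kτ)) = 1 / (1 − e^(−0.02340×10.0)) = 1 / (1 − 0.7914) = 4.793
Loading dose = maintenance dose × R = 146 × 4.793 ≈ 700 mg

700 mg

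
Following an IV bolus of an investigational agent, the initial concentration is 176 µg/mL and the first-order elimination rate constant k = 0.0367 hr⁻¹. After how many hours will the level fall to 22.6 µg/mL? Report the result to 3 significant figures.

55.9 hours

C(t) = C₀ e^(−kt)  ⇒  t = ln(C₀/C) / k
t = ln(176/22.6) / 0.03670 = 2.053 / 0.03670 ≈ 55.9 hours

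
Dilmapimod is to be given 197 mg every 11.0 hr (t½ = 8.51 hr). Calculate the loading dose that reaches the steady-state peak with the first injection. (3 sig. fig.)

k = ln 2 / 8.51 = 0.08145 hr⁻¹
Accumulation ratio R = 1 / (1 − e^(−kτ)) = 1 / (1 − e^(−0.08145×11.0)) = 1 / (1 − 0.4082) = 1.690
Loading dose = maintenance dose × R = 197 × 1.690 ≈ 333 mg

333 mg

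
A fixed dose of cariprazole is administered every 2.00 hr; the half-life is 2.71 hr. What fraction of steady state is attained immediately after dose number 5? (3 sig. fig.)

k = ln 2 / 2.71 = 0.2558 hr⁻¹
f_n = 1 − e^(−nkτ) = 1 − e^(−5 × 0.2558 × 2.00) = 1 − e^(−2.558) = 1 − 0.07748 ≈ 0.923

0.923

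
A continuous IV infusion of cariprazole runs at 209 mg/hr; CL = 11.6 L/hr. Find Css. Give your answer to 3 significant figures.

Css = infusion rate / CL = 209 / 11.6 ≈ 18.0 µg/mL

18.0 µg/mL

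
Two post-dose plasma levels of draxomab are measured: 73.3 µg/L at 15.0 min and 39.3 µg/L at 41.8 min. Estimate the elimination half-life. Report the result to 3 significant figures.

29.8 minutes

k = ln(C₁/C₂) / (t₂ − t₁) = ln(73.3/39.3) / (41.8 − 15.0)
  = 0.6233 / 26.80 = 0.02326 min⁻¹
t½ = ln 2 / k = ln 2 / 0.02326 ≈ 29.8 minutes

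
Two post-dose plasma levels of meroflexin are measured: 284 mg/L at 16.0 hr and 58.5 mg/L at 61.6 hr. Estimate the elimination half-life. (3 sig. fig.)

k = ln(C₁/C₂) / (t₂ − t₁) = ln(284/58.5) / (61.6 − 16.0)
  = 1.580 / 45.60 = 0.03465 hr⁻¹
t½ = ln 2 / k = ln 2 / 0.03465 ≈ 20.0 hours

20.0 hours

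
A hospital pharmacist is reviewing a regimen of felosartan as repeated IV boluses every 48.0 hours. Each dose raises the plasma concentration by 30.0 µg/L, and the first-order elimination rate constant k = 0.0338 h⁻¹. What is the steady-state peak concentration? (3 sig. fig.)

Fraction remaining after one interval: e^(−kτ) = e^(−0.03380 × 48.0) = 0.1974
R = 1 / (1 − 0.1974) = 1.246
Css,max = 30.0 × 1.246 ≈ 37.4 µg/L

37.4 µg/L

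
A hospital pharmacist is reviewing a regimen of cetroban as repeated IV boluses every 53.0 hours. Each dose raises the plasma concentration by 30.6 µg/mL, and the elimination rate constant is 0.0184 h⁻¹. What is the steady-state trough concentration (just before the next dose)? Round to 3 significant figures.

Fraction remaining after one interval: e^(−kτ) = e^(−0.01840 × 53.0) = 0.3771
R = 1 / (1 − 0.3771) = 1.605
Css,max = 30.6 × 1.605 = 49.13 µg/mL
Css,min = Css,max × e^(−kτ) = 49.13 × 0.3771 ≈ 18.5 µg/mL

18.5 µg/mL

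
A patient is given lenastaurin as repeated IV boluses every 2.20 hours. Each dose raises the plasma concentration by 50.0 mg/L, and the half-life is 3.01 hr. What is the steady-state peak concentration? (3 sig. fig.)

k = ln 2 / 3.01 = 0.2303 hr⁻¹
Fraction remaining after one interval: e^(−kτ) = e^(−0.2303 × 2.20) = 0.6025
R = 1 / (1 − 0.6025) = 2.516
Css,max = 50.0 × 2.516 ≈ 126 mg/L

126 mg/L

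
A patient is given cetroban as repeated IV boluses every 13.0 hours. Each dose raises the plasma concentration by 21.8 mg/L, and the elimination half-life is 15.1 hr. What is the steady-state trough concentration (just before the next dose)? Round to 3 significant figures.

26.7 mg/L

k = ln 2 / 15.1 = 0.04590 hr⁻¹
Fraction remaining after one interval: e^(−kτ) = e^(−0.04590 × 13.0) = 0.5506
R = 1 / (1 − 0.5506) = 2.225
Css,max = 21.8 × 2.225 = 48.51 mg/L
Css,min = Css,max × e^(−kτ) = 48.51 × 0.5506 ≈ 26.7 mg/L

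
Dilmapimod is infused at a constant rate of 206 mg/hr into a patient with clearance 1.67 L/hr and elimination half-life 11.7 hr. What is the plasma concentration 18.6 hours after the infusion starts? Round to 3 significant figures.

82.4 mg/L

Css = rate / CL = 206 / 1.67 = 123.4 mg/L
k = ln 2 / 11.7 = 0.05924 hr⁻¹
C(t) = Css (1 − e^(−kt)) = 123.4 × (1 − e^(−1.102)) = 123.4 × 0.6678 ≈ 82.4 mg/L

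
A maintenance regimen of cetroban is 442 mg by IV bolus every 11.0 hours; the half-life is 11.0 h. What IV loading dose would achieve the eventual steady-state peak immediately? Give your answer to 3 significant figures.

884 mg

k = ln 2 / 11.0 = 0.06301 h⁻¹
Accumulation ratio R = 1 / (1 − e^(−kτ)) = 1 / (1 − e^(−0.06301×11.0)) = 1 / (1 − 0.5000) = 2.000
Loading dose = maintenance dose × R = 442 × 2.000 ≈ 884 mg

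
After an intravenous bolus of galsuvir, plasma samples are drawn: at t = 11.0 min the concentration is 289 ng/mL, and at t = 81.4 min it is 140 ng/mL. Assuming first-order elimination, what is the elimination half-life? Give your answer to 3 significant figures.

k = ln(C₁/C₂) / (t₂ − t₁) = ln(289/140) / (81.4 − 11.0)
  = 0.7248 / 70.40 = 0.01030 min⁻¹
t½ = ln 2 / k = ln 2 / 0.01030 ≈ 67.3 minutes

67.3 minutes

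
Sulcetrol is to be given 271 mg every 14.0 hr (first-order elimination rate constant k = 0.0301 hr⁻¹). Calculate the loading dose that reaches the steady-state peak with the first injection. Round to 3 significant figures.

Accumulation ratio R = 1 / (1 − e^(−kτ)) = 1 / (1 − e^(−0.03010×14.0)) = 1 / (1 − 0.6561) = 2.908
Loading dose = maintenance dose × R = 271 × 2.908 ≈ 788 mg

788 mg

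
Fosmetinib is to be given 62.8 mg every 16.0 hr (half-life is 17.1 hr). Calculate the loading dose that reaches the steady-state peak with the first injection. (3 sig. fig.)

132 mg

k = ln 2 / 17.1 = 0.04053 hr⁻¹
Accumulation ratio R = 1 / (1 − e^(−kτ)) = 1 / (1 − e^(−0.04053×16.0)) = 1 / (1 − 0.5228) = 2.096
Loading dose = maintenance dose × R = 62.8 × 2.096 ≈ 132 mg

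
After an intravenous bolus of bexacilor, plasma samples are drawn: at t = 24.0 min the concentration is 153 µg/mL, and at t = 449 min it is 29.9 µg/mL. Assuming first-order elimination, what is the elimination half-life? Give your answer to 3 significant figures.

180 minutes

k = ln(C₁/C₂) / (t₂ − t₁) = ln(153/29.9) / (449 − 24.0)
  = 1.633 / 425.0 = 0.003841 min⁻¹
t½ = ln 2 / k = ln 2 / 0.003841 ≈ 180 minutes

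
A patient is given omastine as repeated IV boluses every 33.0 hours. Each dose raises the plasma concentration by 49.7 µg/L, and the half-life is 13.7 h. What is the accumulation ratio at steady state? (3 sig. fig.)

1.23

k = ln 2 / 13.7 = 0.05059 h⁻¹
Fraction remaining after one interval: e^(−kτ) = e^(−0.05059 × 33.0) = 0.1883
R = 1 / (1 − 0.1883) = 1 / 0.8117 ≈ 1.23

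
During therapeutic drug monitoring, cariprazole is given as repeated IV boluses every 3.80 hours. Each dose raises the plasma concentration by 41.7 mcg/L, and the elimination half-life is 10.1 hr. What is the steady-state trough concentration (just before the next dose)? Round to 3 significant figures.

k = ln 2 / 10.1 = 0.06863 hr⁻¹
Fraction remaining after one interval: e^(−kτ) = e^(−0.06863 × 3.80) = 0.7704
R = 1 / (1 − 0.7704) = 4.356
Css,max = 41.7 × 4.356 = 181.7 mcg/L
Css,min = Css,max × e^(−kτ) = 181.7 × 0.7704 ≈ 140 mcg/L

140 mcg/L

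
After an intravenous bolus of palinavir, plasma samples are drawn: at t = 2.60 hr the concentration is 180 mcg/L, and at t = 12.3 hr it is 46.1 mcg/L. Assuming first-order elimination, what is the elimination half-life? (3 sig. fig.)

4.94 hours

k = ln(C₁/C₂) / (t₂ − t₁) = ln(180/46.1) / (12.3 − 2.60)
  = 1.362 / 9.700 = 0.1404 hr⁻¹
t½ = ln 2 / k = ln 2 / 0.1404 ≈ 4.94 hours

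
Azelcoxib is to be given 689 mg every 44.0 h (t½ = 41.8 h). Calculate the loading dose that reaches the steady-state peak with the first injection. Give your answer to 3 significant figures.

1330 mg

k = ln 2 / 41.8 = 0.01658 h⁻¹
Accumulation ratio R = 1 / (1 − e^(−kτ)) = 1 / (1 − e^(−0.01658×44.0)) = 1 / (1 − 0.4821) = 1.931
Loading dose = maintenance dose × R = 689 × 1.931 ≈ 1330 mg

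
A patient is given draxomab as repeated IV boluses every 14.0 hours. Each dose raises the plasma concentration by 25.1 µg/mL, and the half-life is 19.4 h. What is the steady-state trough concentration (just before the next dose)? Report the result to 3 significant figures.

k = ln 2 / 19.4 = 0.03573 h⁻¹
Fraction remaining after one interval: e^(−kτ) = e^(−0.03573 × 14.0) = 0.6064
R = 1 / (1 − 0.6064) = 2.541
Css,max = 25.1 × 2.541 = 63.77 µg/mL
Css,min = Css,max × e^(−kτ) = 63.77 × 0.6064 ≈ 38.7 µg/mL

38.7 µg/mL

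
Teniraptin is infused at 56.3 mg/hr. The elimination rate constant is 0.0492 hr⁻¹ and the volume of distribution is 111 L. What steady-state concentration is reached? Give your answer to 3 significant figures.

10.3 mg/L

CL = k · V = 0.0492 × 111 = 5.461 L/hr
Css = rate / CL = 56.3 / 5.461 ≈ 10.3 mg/L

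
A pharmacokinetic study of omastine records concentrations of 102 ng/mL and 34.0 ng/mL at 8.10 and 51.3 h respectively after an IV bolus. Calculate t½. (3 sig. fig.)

k = ln(C₁/C₂) / (t₂ − t₁) = ln(102/34.0) / (51.3 − 8.10)
  = 1.099 / 43.20 = 0.02543 h⁻¹
t½ = ln 2 / k = ln 2 / 0.02543 ≈ 27.3 hours

27.3 hours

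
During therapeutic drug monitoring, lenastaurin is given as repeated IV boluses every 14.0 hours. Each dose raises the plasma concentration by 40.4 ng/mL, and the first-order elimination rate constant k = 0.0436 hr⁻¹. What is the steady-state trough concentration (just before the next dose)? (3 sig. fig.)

48.0 ng/mL

Fraction remaining after one interval: e^(−kτ) = e^(−0.04360 × 14.0) = 0.5431
R = 1 / (1 − 0.5431) = 2.189
Css,max = 40.4 × 2.189 = 88.43 ng/mL
Css,min = Css,max × e^(−kτ) = 88.43 × 0.5431 ≈ 48.0 ng/mL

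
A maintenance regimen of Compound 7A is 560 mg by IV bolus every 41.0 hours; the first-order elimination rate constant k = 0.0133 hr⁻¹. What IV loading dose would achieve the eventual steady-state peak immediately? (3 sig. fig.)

Accumulation ratio R = 1 / (1 − e^(−kτ)) = 1 / (1 − e^(−0.01330×41.0)) = 1 / (1 − 0.5797) = 2.379
Loading dose = maintenance dose × R = 560 × 2.379 ≈ 1330 mg

1330 mg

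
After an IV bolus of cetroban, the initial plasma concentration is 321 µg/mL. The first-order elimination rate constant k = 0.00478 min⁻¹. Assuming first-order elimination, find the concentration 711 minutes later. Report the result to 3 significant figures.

C(t) = C₀ e^(−kt) = 321 × e^(−0.004780 × 711) = 321 × e^(−3.399) = 321 × 0.03342 ≈ 10.7 µg/mL

10.7 µg/mL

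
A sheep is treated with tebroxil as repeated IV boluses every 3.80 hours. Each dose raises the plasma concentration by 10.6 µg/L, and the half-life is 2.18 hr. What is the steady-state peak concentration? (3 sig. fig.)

15.1 µg/L

k = ln 2 / 2.18 = 0.3180 hr⁻¹
Fraction remaining after one interval: e^(−kτ) = e^(−0.3180 × 3.80) = 0.2987
R = 1 / (1 − 0.2987) = 1.426
Css,max = 10.6 × 1.426 ≈ 15.1 µg/L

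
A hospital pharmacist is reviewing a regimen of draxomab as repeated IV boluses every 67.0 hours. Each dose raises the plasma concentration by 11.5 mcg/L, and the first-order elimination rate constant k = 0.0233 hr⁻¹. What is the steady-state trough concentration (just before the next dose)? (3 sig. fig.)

Fraction remaining after one interval: e^(−kτ) = e^(−0.02330 × 67.0) = 0.2099
R = 1 / (1 − 0.2099) = 1.266
Css,max = 11.5 × 1.266 = 14.56 mcg/L
Css,min = Css,max × e^(−kτ) = 14.56 × 0.2099 ≈ 3.06 mcg/L

3.06 mcg/L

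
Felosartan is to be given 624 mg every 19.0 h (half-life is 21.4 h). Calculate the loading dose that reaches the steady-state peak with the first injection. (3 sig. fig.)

k = ln 2 / 21.4 = 0.03239 h⁻¹
Accumulation ratio R = 1 / (1 − e^(−kτ)) = 1 / (1 − e^(−0.03239×19.0)) = 1 / (1 − 0.5404) = 2.176
Loading dose = maintenance dose × R = 624 × 2.176 ≈ 1360 mg

1360 mg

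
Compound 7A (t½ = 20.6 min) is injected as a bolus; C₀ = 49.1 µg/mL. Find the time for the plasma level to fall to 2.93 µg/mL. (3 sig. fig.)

83.8 minutes

k = ln 2 / 20.6 = 0.03365 min⁻¹
C(t) = C₀ e^(−kt)  ⇒  t = ln(C₀/C) / k
t = ln(49.1/2.93) / 0.03365 = 2.819 / 0.03365 ≈ 83.8 minutes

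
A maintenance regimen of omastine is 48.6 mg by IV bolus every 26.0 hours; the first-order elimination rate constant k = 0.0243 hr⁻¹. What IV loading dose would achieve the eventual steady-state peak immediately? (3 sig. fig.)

104 mg

Accumulation ratio R = 1 / (1 − e^(−kτ)) = 1 / (1 − e^(−0.02430×26.0)) = 1 / (1 − 0.5316) = 2.135
Loading dose = maintenance dose × R = 48.6 × 2.135 ≈ 104 mg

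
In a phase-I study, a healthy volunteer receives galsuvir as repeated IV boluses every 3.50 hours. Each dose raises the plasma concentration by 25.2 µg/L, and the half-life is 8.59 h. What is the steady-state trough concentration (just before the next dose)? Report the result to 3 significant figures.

77.2 µg/L

k = ln 2 / 8.59 = 0.08069 h⁻¹
Fraction remaining after one interval: e^(−kτ) = e^(−0.08069 × 3.50) = 0.7540
R = 1 / (1 − 0.7540) = 4.064
Css,max = 25.2 × 4.064 = 102.4 µg/L
Css,min = Css,max × e^(−kτ) = 102.4 × 0.7540 ≈ 77.2 µg/L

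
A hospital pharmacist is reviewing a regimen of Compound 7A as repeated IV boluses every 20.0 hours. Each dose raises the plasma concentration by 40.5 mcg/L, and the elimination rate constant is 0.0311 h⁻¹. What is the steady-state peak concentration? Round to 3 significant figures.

Fraction remaining after one interval: e^(−kτ) = e^(−0.03110 × 20.0) = 0.5369
R = 1 / (1 − 0.5369) = 2.159
Css,max = 40.5 × 2.159 ≈ 87.4 mcg/L

87.4 mcg/L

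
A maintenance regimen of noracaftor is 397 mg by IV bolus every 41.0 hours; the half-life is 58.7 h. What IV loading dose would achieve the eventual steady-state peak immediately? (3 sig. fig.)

1030 mg

k = ln 2 / 58.7 = 0.01181 h⁻¹
Accumulation ratio R = 1 / (1 − e^(−kτ)) = 1 / (1 − e^(−0.01181×41.0)) = 1 / (1 − 0.6162) = 2.606
Loading dose = maintenance dose × R = 397 × 2.606 ≈ 1030 mg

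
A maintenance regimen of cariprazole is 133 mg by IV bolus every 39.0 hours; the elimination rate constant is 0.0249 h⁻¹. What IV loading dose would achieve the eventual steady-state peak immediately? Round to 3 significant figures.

214 mg

Accumulation ratio R = 1 / (1 − e^(−kτ)) = 1 / (1 − e^(−0.02490×39.0)) = 1 / (1 − 0.3787) = 1.609
Loading dose = maintenance dose × R = 133 × 1.609 ≈ 214 mg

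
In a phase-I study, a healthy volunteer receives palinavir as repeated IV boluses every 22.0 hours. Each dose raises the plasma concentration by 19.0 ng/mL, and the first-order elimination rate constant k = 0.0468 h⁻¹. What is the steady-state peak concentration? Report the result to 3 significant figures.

Fraction remaining after one interval: e^(−kτ) = e^(−0.04680 × 22.0) = 0.3571
R = 1 / (1 − 0.3571) = 1.556
Css,max = 19.0 × 1.556 ≈ 29.6 ng/mL

29.6 ng/mL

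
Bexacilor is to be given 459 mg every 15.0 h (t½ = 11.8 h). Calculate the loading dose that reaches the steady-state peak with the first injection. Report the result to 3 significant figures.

784 mg

k = ln 2 / 11.8 = 0.05874 h⁻¹
Accumulation ratio R = 1 / (1 − e^(−kτ)) = 1 / (1 − e^(−0.05874×15.0)) = 1 / (1 − 0.4143) = 1.707
Loading dose = maintenance dose × R = 459 × 1.707 ≈ 784 mg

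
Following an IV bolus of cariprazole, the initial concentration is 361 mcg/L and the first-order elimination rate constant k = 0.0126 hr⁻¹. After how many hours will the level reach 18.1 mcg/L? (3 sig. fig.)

C(t) = C₀ e^(−kt)  ⇒  t = ln(C₀/C) / k
t = ln(361/18.1) / 0.01260 = 2.993 / 0.01260 ≈ 238 hours

238 hours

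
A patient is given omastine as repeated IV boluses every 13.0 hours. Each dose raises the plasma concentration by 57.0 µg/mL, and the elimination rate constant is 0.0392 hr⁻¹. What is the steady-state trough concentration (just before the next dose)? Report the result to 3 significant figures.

Fraction remaining after one interval: e^(−kτ) = e^(−0.03920 × 13.0) = 0.6007
R = 1 / (1 − 0.6007) = 2.505
Css,max = 57.0 × 2.505 = 142.8 µg/mL
Css,min = Css,max × e^(−kτ) = 142.8 × 0.6007 ≈ 85.8 µg/mL

85.8 µg/mL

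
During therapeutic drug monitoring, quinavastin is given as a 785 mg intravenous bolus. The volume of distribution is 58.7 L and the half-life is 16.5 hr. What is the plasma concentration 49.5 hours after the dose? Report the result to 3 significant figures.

C₀ = dose / V = 785 / 58.7 = 13.37 µg/mL
k = ln 2 / 16.5 = 0.04201 hr⁻¹
C(t) = C₀ e^(−kt) = 13.37 × e^(−0.04201 × 49.5) = 13.37 × e^(−2.079) = 13.37 × 0.1250 ≈ 1.67 µg/mL

1.67 µg/mL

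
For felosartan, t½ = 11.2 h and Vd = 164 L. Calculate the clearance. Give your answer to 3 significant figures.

k = ln 2 / t½ = ln 2 / 11.2 = 0.06189 h⁻¹
CL = k · V = 0.06189 × 164 ≈ 10.1 L/h

10.1 L/h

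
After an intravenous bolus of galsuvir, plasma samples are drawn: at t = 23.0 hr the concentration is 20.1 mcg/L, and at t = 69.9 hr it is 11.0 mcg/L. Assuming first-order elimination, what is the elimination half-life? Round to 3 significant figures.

k = ln(C₁/C₂) / (t₂ − t₁) = ln(20.1/11.0) / (69.9 − 23.0)
  = 0.6028 / 46.90 = 0.01285 hr⁻¹
t½ = ln 2 / k = ln 2 / 0.01285 ≈ 53.9 hours

53.9 hours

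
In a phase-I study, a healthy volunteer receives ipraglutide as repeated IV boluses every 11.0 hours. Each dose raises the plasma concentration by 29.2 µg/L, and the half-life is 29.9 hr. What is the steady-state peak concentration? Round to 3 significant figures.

130 µg/L

k = ln 2 / 29.9 = 0.02318 hr⁻¹
Fraction remaining after one interval: e^(−kτ) = e^(−0.02318 × 11.0) = 0.7749
R = 1 / (1 − 0.7749) = 4.443
Css,max = 29.2 × 4.443 ≈ 130 µg/L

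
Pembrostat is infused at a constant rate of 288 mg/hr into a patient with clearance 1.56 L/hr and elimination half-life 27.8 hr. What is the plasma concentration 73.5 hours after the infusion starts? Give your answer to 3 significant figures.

Css = rate / CL = 288 / 1.56 = 184.6 mg/L
k = ln 2 / 27.8 = 0.02493 hr⁻¹
C(t) = Css (1 − e^(−kt)) = 184.6 × (1 − e^(−1.833)) = 184.6 × 0.8400 ≈ 155 mg/L

155 mg/L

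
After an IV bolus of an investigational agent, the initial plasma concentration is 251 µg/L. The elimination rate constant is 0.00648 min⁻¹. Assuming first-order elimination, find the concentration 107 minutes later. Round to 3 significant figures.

125 µg/L

C(t) = C₀ e^(−kt) = 251 × e^(−0.006480 × 107) = 251 × e^(−0.6934) = 251 × 0.4999 ≈ 125 µg/L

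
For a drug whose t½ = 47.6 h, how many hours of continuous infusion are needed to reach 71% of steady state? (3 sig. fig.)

85.0 hours

k = ln 2 / 47.6 = 0.01456 h⁻¹
f = 1 − e^(−kt)  ⇒  t = −ln(1 − f) / k
t = −ln(1 − 0.71) / 0.01456 = 1.238 / 0.01456 ≈ 85.0 hours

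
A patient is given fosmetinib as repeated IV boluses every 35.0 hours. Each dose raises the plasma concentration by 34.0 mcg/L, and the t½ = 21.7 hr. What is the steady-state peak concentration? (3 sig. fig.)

k = ln 2 / 21.7 = 0.03194 hr⁻¹
Fraction remaining after one interval: e^(−kτ) = e^(−0.03194 × 35.0) = 0.3269
R = 1 / (1 − 0.3269) = 1.486
Css,max = 34.0 × 1.486 ≈ 50.5 mcg/L

50.5 mcg/L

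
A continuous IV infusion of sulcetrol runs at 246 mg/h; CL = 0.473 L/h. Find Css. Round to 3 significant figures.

Css = infusion rate / CL = 246 / 0.473 ≈ 520 µg/mL

520 µg/mL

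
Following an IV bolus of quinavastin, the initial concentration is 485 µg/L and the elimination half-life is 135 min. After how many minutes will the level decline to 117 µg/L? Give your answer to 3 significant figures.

277 minutes

k = ln 2 / 135 = 0.005134 min⁻¹
C(t) = C₀ e^(−kt)  ⇒  t = ln(C₀/C) / k
t = ln(485/117) / 0.005134 = 1.422 / 0.005134 ≈ 277 minutes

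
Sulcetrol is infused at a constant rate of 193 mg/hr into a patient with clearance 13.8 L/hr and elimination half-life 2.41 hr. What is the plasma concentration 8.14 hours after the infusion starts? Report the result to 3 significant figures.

12.6 µg/mL

Css = rate / CL = 193 / 13.8 = 13.99 µg/mL
k = ln 2 / 2.41 = 0.2876 hr⁻¹
C(t) = Css (1 − e^(−kt)) = 13.99 × (1 − e^(−2.341)) = 13.99 × 0.9038 ≈ 12.6 µg/mL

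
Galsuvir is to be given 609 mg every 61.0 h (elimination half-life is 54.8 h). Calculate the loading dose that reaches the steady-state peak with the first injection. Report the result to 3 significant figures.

1130 mg

k = ln 2 / 54.8 = 0.01265 h⁻¹
Accumulation ratio R = 1 / (1 − e^(−kτ)) = 1 / (1 − e^(−0.01265×61.0)) = 1 / (1 − 0.4623) = 1.860
Loading dose = maintenance dose × R = 609 × 1.860 ≈ 1130 mg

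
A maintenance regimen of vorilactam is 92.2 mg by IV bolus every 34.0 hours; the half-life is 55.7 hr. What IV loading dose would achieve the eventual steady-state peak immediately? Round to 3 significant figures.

267 mg

k = ln 2 / 55.7 = 0.01244 hr⁻¹
Accumulation ratio R = 1 / (1 − e^(−kτ)) = 1 / (1 − e^(−0.01244×34.0)) = 1 / (1 − 0.6550) = 2.899
Loading dose = maintenance dose × R = 92.2 × 2.899 ≈ 267 mg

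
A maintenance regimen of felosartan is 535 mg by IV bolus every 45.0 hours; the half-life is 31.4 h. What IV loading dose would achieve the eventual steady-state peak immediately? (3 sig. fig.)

850 mg

k = ln 2 / 31.4 = 0.02207 h⁻¹
Accumulation ratio R = 1 / (1 − e^(−kτ)) = 1 / (1 − e^(−0.02207×45.0)) = 1 / (1 − 0.3703) = 1.588
Loading dose = maintenance dose × R = 535 × 1.588 ≈ 850 mg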